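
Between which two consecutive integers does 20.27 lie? 20 and 21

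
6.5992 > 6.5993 False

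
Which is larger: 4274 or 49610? 49610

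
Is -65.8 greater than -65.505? No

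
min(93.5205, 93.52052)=93.5205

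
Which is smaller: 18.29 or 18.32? 18.29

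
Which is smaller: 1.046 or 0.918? 0.918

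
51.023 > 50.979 True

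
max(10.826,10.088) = 10.826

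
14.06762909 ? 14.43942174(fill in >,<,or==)<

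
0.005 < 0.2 True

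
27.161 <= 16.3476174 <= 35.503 False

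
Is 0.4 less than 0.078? No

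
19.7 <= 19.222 False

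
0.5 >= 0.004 True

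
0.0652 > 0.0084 True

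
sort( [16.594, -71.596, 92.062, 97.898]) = [-71.596, 16.594, 92.062, 97.898]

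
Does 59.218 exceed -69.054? Yes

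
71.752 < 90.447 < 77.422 False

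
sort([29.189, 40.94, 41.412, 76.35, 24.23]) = [24.23, 29.189, 40.94, 41.412, 76.35]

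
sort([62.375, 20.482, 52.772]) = [20.482, 52.772, 62.375]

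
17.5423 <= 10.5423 False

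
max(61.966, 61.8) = 61.966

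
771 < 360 False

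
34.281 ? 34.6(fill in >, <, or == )<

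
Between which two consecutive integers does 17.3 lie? 17 and 18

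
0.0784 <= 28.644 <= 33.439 True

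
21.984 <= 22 True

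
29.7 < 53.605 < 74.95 True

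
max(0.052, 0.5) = 0.5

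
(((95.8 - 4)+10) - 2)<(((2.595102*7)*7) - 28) False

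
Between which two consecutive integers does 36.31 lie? 36 and 37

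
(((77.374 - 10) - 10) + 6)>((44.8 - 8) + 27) False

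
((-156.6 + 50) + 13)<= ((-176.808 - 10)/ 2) True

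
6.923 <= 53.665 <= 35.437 False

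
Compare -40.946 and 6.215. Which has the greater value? 6.215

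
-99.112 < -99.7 False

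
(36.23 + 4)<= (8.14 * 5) True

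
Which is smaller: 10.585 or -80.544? -80.544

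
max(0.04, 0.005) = 0.04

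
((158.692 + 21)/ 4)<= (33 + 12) True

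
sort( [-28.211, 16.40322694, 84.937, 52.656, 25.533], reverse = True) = [84.937, 52.656, 25.533, 16.40322694, -28.211]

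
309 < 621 True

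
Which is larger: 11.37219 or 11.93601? 11.93601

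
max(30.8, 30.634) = 30.8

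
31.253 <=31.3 True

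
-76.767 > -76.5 False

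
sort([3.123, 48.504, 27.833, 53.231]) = [3.123, 27.833, 48.504, 53.231]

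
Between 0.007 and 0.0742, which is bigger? 0.0742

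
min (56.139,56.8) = 56.139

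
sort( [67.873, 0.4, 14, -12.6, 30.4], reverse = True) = [67.873, 30.4, 14, 0.4, -12.6]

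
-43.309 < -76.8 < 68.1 False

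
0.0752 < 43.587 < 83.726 True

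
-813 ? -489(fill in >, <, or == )<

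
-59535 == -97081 False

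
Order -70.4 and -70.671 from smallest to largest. -70.671, -70.4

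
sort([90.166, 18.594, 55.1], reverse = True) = [90.166, 55.1, 18.594]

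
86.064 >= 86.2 False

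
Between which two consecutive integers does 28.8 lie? 28 and 29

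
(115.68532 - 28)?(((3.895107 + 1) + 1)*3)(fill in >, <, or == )>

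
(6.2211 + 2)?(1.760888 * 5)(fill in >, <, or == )<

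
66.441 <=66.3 False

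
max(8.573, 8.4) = 8.573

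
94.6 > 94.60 False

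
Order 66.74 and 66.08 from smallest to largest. 66.08, 66.74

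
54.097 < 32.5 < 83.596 False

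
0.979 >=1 False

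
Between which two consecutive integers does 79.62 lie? 79 and 80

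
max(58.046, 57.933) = 58.046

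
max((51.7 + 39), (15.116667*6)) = 90.700002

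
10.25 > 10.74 False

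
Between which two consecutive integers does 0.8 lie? 0 and 1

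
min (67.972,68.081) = 67.972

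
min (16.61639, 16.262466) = 16.262466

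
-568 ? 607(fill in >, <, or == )<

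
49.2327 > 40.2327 True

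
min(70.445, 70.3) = 70.3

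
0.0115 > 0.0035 True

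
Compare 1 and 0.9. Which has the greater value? 1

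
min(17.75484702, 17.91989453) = 17.75484702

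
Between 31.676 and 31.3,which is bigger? 31.676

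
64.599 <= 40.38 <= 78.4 False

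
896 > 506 True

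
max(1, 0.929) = 1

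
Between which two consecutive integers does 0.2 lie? 0 and 1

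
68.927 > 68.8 True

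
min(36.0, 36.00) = 36.0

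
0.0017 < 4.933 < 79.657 True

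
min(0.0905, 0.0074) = 0.0074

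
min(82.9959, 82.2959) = 82.2959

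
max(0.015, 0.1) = 0.1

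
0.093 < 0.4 True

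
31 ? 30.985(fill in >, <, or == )>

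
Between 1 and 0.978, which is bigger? 1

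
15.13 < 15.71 True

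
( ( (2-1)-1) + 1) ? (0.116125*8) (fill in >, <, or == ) >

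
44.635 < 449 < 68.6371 False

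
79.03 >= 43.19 True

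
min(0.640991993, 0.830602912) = 0.640991993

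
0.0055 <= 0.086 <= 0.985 True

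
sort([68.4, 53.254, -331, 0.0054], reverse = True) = [68.4, 53.254, 0.0054, -331]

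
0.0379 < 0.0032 False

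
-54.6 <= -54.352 True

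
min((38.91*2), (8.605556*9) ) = 77.450004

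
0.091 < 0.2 True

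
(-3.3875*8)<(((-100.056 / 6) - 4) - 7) False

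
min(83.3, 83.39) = 83.3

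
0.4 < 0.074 False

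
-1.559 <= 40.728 True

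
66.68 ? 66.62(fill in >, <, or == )>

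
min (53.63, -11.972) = -11.972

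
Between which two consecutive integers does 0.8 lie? 0 and 1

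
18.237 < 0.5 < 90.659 False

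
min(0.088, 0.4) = 0.088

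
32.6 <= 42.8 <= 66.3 True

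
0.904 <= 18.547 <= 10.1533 False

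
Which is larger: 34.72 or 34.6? 34.72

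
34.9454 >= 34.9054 True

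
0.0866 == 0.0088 False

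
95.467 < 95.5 True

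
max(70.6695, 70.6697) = 70.6697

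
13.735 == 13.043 False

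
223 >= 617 False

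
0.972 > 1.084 False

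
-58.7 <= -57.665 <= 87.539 True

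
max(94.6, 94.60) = 94.60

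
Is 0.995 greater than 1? No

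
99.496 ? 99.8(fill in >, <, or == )<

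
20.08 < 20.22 True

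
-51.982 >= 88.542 False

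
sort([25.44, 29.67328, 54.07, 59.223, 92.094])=[25.44, 29.67328, 54.07, 59.223, 92.094]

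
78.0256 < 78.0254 False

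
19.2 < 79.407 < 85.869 True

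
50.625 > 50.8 False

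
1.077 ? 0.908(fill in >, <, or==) >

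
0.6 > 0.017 True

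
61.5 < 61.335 False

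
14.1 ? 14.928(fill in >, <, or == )<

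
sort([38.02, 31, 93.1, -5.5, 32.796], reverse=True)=[93.1, 38.02, 32.796, 31, -5.5]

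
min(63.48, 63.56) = 63.48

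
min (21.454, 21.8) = 21.454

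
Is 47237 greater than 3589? Yes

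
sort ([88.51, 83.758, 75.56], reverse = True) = [88.51, 83.758, 75.56]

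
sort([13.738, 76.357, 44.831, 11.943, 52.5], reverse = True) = [76.357, 52.5, 44.831, 13.738, 11.943]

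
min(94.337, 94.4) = 94.337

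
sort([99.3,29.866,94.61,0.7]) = [0.7,29.866,94.61,99.3]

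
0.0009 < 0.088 True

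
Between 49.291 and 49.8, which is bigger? 49.8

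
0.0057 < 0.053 True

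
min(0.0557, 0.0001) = 0.0001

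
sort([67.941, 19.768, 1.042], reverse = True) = [67.941, 19.768, 1.042]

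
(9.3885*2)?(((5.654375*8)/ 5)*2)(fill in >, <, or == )>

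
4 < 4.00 False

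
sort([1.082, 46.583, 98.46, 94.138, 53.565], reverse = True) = [98.46, 94.138, 53.565, 46.583, 1.082]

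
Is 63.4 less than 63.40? No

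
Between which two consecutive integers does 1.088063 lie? 1 and 2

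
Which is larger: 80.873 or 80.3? 80.873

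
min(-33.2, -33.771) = -33.771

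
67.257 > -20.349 True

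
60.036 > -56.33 True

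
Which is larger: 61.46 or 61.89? 61.89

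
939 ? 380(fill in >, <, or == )>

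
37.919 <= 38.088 True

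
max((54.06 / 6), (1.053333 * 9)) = 9.479997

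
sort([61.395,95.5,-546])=[-546,61.395,95.5]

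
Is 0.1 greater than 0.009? Yes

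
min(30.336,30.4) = 30.336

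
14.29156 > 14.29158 False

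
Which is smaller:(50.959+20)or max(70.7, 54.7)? max(70.7, 54.7)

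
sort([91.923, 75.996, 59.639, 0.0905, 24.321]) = [0.0905, 24.321, 59.639, 75.996, 91.923]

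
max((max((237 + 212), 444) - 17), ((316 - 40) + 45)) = 432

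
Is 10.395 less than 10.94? Yes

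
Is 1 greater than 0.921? Yes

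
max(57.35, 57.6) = 57.6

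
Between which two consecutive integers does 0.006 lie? 0 and 1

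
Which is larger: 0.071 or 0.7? 0.7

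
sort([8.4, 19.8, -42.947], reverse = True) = [19.8, 8.4, -42.947]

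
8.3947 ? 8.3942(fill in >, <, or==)>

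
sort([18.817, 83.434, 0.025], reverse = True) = [83.434, 18.817, 0.025]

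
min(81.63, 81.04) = 81.04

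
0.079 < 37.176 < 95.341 True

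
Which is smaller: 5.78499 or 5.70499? 5.70499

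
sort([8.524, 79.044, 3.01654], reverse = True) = [79.044, 8.524, 3.01654]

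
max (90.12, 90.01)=90.12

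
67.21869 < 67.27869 True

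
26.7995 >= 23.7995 True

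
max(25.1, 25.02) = 25.1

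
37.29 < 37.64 True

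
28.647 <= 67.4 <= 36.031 False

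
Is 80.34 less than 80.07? No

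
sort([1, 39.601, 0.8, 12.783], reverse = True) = [39.601, 12.783, 1, 0.8]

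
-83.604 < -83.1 True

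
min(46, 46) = 46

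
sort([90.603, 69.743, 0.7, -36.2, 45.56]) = [-36.2, 0.7, 45.56, 69.743, 90.603]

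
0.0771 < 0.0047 False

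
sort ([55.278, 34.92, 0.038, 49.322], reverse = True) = [55.278, 49.322, 34.92, 0.038]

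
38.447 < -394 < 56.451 False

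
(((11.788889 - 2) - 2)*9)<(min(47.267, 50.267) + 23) True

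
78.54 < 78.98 True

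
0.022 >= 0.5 False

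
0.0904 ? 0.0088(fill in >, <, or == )>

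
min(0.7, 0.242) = 0.242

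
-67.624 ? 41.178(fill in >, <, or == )<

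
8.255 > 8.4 False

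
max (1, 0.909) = 1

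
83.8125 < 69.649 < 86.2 False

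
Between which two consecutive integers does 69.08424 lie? 69 and 70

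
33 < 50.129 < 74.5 True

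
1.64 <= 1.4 False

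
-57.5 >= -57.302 False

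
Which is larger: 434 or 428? 434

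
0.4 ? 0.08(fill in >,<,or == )>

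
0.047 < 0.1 True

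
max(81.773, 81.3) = 81.773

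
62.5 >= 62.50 True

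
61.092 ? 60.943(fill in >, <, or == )>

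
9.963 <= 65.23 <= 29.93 False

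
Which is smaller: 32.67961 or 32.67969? 32.67961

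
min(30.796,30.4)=30.4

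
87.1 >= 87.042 True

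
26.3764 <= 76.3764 True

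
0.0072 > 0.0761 False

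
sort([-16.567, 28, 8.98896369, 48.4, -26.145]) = [-26.145, -16.567, 8.98896369, 28, 48.4]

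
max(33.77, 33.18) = 33.77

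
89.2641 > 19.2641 True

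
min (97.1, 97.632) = 97.1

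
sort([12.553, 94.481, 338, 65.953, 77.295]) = [12.553, 65.953, 77.295, 94.481, 338]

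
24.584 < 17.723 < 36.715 False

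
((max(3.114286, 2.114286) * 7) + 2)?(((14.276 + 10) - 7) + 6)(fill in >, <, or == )>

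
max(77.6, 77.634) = 77.634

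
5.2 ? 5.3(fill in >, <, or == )<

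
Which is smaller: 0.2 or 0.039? 0.039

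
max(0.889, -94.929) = 0.889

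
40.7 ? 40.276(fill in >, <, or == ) >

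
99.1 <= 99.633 True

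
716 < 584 False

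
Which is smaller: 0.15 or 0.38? 0.15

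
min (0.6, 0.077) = 0.077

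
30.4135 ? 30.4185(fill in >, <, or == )<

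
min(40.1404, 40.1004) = 40.1004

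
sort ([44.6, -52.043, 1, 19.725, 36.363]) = [-52.043, 1, 19.725, 36.363, 44.6]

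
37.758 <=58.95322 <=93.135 True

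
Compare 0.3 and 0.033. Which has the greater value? 0.3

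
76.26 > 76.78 False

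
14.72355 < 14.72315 False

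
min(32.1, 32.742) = 32.1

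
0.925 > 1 False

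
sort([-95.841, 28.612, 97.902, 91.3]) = [-95.841, 28.612, 91.3, 97.902]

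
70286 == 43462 False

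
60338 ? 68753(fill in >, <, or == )<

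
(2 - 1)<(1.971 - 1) False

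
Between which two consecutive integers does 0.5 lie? 0 and 1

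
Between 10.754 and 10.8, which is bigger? 10.8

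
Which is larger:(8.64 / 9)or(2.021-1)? (2.021-1)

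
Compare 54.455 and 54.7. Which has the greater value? 54.7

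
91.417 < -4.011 False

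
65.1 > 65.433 False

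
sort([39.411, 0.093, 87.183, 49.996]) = [0.093, 39.411, 49.996, 87.183]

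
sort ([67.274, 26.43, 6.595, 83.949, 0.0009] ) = [0.0009, 6.595, 26.43, 67.274, 83.949]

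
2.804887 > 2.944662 False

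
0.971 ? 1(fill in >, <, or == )<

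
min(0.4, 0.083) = 0.083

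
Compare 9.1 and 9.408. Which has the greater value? 9.408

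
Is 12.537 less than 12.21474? No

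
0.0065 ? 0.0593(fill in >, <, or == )<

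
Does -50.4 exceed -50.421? Yes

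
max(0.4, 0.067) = 0.4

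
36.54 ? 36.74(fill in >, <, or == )<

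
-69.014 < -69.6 False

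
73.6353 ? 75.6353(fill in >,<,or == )<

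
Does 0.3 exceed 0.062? Yes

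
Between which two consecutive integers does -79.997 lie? -80 and -79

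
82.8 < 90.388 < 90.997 True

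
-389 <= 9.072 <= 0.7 False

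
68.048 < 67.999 False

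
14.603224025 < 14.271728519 False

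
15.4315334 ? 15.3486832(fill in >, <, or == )>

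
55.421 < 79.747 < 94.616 True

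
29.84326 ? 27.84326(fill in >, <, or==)>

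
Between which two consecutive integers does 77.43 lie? 77 and 78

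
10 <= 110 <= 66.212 False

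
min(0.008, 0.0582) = 0.008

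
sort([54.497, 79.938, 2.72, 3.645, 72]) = [2.72, 3.645, 54.497, 72, 79.938]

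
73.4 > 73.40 False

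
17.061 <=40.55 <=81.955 True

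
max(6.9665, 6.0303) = 6.9665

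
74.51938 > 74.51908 True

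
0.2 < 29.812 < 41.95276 True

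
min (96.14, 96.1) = 96.1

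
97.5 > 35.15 True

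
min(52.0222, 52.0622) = 52.0222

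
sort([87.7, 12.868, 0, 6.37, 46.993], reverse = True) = [87.7, 46.993, 12.868, 6.37, 0]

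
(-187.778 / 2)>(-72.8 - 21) False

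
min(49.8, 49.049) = 49.049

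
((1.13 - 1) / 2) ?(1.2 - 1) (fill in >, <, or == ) <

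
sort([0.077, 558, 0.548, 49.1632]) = [0.077, 0.548, 49.1632, 558]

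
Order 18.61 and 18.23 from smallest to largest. 18.23, 18.61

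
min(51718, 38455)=38455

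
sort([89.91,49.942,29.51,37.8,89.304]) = [29.51,37.8,49.942,89.304,89.91]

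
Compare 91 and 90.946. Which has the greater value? 91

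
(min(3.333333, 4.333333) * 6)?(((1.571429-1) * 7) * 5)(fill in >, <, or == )<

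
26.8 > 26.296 True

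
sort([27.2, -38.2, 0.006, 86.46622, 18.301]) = [-38.2, 0.006, 18.301, 27.2, 86.46622]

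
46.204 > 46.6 False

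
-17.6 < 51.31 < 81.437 True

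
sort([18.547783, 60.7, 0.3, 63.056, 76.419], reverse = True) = [76.419, 63.056, 60.7, 18.547783, 0.3]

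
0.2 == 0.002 False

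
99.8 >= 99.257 True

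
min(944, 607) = 607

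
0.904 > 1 False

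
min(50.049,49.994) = 49.994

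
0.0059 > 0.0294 False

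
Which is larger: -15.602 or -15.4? -15.4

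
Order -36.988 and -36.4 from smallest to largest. -36.988, -36.4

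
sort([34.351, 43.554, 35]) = [34.351, 35, 43.554]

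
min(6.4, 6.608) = 6.4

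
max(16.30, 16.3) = 16.3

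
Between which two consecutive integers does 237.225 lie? 237 and 238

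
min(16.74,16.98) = 16.74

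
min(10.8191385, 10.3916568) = 10.3916568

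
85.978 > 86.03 False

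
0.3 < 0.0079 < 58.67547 False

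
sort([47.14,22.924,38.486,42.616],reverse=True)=[47.14,42.616,38.486,22.924]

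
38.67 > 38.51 True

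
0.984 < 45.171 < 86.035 True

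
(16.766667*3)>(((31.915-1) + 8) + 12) False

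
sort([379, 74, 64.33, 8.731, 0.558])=[0.558, 8.731, 64.33, 74, 379]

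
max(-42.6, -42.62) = -42.6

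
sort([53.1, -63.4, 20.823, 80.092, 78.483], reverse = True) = [80.092, 78.483, 53.1, 20.823, -63.4]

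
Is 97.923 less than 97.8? No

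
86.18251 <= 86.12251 False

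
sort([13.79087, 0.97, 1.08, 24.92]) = [0.97, 1.08, 13.79087, 24.92]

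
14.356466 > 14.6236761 False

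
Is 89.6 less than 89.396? No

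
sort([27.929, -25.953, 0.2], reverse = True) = [27.929, 0.2, -25.953]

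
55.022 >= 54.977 True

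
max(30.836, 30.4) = 30.836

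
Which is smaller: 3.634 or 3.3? 3.3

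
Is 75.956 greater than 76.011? No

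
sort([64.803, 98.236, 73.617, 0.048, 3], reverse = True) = [98.236, 73.617, 64.803, 3, 0.048]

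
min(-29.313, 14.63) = -29.313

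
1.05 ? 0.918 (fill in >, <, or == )>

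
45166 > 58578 False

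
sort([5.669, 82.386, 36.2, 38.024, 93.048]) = [5.669, 36.2, 38.024, 82.386, 93.048]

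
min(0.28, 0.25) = 0.25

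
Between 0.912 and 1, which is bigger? 1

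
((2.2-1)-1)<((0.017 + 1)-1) False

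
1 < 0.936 False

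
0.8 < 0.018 False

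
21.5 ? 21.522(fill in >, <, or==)<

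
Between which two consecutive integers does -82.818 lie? -83 and -82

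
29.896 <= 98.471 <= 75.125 False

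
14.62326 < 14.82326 True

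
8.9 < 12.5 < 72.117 True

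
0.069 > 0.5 False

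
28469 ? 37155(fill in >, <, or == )<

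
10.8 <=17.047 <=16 False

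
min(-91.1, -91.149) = -91.149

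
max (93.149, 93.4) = 93.4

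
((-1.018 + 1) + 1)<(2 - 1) True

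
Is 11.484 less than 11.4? No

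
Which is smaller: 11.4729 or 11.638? 11.4729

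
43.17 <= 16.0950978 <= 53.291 False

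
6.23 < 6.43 True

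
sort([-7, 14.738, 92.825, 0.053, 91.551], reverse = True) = [92.825, 91.551, 14.738, 0.053, -7]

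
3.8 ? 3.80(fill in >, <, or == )==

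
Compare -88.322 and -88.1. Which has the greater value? -88.1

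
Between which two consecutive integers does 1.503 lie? 1 and 2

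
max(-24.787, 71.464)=71.464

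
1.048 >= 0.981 True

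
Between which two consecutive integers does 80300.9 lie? 80300 and 80301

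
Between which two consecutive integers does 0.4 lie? 0 and 1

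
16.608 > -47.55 True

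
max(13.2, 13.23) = 13.23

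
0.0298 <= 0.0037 False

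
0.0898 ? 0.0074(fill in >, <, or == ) >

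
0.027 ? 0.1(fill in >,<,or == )<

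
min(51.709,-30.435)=-30.435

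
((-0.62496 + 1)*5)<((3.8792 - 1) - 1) True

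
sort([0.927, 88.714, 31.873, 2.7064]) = [0.927, 2.7064, 31.873, 88.714]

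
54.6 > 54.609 False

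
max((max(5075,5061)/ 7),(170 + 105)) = 725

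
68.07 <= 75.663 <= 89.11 True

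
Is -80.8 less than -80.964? No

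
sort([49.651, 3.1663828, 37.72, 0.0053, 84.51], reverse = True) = [84.51, 49.651, 37.72, 3.1663828, 0.0053]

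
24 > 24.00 False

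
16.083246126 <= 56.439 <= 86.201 True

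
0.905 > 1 False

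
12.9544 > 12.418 True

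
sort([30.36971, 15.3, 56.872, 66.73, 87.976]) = [15.3, 30.36971, 56.872, 66.73, 87.976]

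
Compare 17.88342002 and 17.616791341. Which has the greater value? 17.88342002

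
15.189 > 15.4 False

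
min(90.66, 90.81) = 90.66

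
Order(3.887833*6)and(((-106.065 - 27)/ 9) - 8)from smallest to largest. (((-106.065 - 27)/ 9) - 8), (3.887833*6)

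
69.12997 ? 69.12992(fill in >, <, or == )>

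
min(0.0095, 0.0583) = 0.0095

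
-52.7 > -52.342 False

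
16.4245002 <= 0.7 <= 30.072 False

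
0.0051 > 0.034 False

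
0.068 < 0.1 True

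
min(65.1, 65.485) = 65.1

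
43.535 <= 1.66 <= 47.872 False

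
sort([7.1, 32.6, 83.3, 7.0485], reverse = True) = [83.3, 32.6, 7.1, 7.0485]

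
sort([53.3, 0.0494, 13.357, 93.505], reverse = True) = [93.505, 53.3, 13.357, 0.0494]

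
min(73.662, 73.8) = 73.662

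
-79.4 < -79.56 False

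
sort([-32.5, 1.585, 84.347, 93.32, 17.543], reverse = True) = [93.32, 84.347, 17.543, 1.585, -32.5]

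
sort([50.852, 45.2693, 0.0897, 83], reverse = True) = [83, 50.852, 45.2693, 0.0897]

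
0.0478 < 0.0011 False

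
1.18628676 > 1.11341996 True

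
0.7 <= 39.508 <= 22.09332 False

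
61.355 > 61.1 True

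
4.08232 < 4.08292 True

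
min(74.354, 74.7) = 74.354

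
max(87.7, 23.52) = 87.7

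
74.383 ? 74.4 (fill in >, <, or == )<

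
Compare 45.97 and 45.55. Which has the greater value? 45.97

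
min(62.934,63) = 62.934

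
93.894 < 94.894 True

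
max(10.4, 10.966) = 10.966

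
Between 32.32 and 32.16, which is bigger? 32.32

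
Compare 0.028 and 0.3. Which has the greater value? 0.3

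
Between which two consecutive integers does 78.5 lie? 78 and 79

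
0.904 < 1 True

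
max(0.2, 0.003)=0.2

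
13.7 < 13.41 False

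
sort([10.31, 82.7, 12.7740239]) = [10.31, 12.7740239, 82.7]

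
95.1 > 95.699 False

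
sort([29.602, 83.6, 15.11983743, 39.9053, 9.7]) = [9.7, 15.11983743, 29.602, 39.9053, 83.6]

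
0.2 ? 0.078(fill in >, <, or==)>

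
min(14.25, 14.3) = 14.25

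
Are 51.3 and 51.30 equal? Yes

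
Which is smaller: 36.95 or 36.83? 36.83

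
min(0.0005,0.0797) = 0.0005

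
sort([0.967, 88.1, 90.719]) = [0.967, 88.1, 90.719]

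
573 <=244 False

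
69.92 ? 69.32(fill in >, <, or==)>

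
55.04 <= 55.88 True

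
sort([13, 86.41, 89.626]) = [13, 86.41, 89.626]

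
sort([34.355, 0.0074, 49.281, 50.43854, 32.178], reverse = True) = [50.43854, 49.281, 34.355, 32.178, 0.0074]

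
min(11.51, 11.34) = 11.34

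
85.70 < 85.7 False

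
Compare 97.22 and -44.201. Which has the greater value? 97.22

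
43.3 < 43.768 True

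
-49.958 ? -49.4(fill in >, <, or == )<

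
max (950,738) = 950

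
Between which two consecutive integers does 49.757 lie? 49 and 50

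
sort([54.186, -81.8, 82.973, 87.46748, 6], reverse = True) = [87.46748, 82.973, 54.186, 6, -81.8]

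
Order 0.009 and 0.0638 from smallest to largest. 0.009, 0.0638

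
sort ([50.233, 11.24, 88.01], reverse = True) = [88.01, 50.233, 11.24]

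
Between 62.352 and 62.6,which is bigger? 62.6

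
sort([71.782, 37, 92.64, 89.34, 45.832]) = [37, 45.832, 71.782, 89.34, 92.64]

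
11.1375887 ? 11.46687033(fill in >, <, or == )<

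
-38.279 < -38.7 False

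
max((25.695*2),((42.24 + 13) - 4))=51.39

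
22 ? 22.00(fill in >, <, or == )==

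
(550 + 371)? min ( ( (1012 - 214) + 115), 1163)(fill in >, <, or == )>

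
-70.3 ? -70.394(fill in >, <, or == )>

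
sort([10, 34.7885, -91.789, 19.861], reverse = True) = [34.7885, 19.861, 10, -91.789]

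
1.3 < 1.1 False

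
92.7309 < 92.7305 False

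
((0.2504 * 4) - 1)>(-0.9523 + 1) False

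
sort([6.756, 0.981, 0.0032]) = [0.0032, 0.981, 6.756]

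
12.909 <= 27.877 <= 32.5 True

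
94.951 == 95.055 False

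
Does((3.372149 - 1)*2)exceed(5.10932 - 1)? Yes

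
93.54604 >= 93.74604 False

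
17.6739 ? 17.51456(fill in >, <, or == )>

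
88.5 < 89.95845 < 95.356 True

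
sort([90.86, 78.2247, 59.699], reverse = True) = [90.86, 78.2247, 59.699]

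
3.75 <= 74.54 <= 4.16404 False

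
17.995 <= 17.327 False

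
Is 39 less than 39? No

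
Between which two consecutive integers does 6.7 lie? 6 and 7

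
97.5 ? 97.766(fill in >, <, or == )<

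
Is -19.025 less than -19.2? No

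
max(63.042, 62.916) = 63.042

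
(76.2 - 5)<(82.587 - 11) True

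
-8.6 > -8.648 True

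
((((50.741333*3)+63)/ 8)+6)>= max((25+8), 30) False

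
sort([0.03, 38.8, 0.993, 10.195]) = [0.03, 0.993, 10.195, 38.8]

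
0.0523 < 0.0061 False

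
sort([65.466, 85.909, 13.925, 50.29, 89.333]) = [13.925, 50.29, 65.466, 85.909, 89.333]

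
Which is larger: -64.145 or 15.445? 15.445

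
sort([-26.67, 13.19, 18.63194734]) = [-26.67, 13.19, 18.63194734]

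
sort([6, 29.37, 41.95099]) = [6, 29.37, 41.95099]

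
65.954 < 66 True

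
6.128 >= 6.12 True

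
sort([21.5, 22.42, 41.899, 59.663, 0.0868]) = [0.0868, 21.5, 22.42, 41.899, 59.663]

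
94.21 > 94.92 False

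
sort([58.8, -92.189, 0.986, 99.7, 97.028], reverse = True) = [99.7, 97.028, 58.8, 0.986, -92.189]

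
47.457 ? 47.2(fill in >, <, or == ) >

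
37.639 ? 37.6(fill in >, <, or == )>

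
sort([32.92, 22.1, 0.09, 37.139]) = [0.09, 22.1, 32.92, 37.139]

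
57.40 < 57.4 False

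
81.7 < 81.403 False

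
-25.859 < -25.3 True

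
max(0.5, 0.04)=0.5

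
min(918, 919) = 918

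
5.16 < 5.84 True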